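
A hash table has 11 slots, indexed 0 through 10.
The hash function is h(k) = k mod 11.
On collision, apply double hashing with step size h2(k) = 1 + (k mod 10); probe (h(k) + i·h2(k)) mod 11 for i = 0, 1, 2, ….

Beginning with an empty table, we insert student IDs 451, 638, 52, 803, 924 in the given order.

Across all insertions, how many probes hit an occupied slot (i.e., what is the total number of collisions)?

451 hashes to 0; slot 0 is free → place at 0.
638 hashes to 0, h2=9; 0 taken → place at 9.
52 hashes to 8; slot 8 is free → place at 8.
803 hashes to 0, h2=4; 0 taken → place at 4.
924 hashes to 0, h2=5; 0 taken → place at 5.
Table: [451, _, _, _, 803, 924, _, _, 52, 638, _]

3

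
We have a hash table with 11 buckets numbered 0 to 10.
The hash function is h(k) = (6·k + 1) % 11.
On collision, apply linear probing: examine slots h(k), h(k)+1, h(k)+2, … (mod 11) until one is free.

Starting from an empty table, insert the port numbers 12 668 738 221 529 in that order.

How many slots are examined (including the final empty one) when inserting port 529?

4

Insert 12: h=7, slot 7 empty -> index 7.
Insert 668: h=5, slot 5 empty -> index 5.
Insert 738: h=7, slot 7 occupied -> index 8.
Insert 221: h=7, slots 7,8 occupied -> index 9.
Insert 529: h=7, slots 7,8,9 occupied -> index 10.
Table: [_, _, _, _, _, 668, _, 12, 738, 221, 529]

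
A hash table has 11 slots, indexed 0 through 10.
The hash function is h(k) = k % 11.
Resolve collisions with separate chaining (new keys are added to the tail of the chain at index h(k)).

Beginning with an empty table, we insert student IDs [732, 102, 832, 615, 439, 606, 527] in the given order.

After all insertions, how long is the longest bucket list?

3

Insert 732: h=6, bucket 6 empty → new chain.
Insert 102: h=3, bucket 3 empty → new chain.
Insert 832: h=7, bucket 7 empty → new chain.
Insert 615: h=10, bucket 10 empty → new chain.
Insert 439: h=10, bucket 10 nonempty → append to chain.
Insert 606: h=1, bucket 1 empty → new chain.
Insert 527: h=10, bucket 10 nonempty → append to chain.
Final buckets:
0: —
1: 606
2: —
3: 102
4: —
5: —
6: 732
7: 832
8: —
9: —
10: 615 -> 439 -> 527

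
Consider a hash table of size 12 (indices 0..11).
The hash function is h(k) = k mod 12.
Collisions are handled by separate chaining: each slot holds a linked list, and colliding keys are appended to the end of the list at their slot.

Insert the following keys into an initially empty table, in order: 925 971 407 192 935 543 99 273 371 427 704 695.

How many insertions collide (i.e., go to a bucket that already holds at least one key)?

5

Insert 925: h=1, bucket 1 empty -> new chain.
Insert 971: h=11, bucket 11 empty -> new chain.
Insert 407: h=11, bucket 11 nonempty -> append to chain.
Insert 192: h=0, bucket 0 empty -> new chain.
Insert 935: h=11, bucket 11 nonempty -> append to chain.
Insert 543: h=3, bucket 3 empty -> new chain.
Insert 99: h=3, bucket 3 nonempty -> append to chain.
Insert 273: h=9, bucket 9 empty -> new chain.
Insert 371: h=11, bucket 11 nonempty -> append to chain.
Insert 427: h=7, bucket 7 empty -> new chain.
Insert 704: h=8, bucket 8 empty -> new chain.
Insert 695: h=11, bucket 11 nonempty -> append to chain.
Final buckets:
0: 192
1: 925
2: _
3: 543 -> 99
4: _
5: _
6: _
7: 427
8: 704
9: 273
10: _
11: 971 -> 407 -> 935 -> 371 -> 695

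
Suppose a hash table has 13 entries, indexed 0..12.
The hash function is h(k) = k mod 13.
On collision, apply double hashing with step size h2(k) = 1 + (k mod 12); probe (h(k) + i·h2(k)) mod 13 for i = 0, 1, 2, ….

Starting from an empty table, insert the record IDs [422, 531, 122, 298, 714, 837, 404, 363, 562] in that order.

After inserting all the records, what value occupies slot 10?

Insert 422: h=6, slot 6 empty → index 6.
Insert 531: h=11, slot 11 empty → index 11.
Insert 122: h=5, slot 5 empty → index 5.
Insert 298: h=12, slot 12 empty → index 12.
Insert 714: h=12, h2=7, slots 12,6 occupied → index 0.
Insert 837: h=5, h2=10, slot 5 occupied → index 2.
Insert 404: h=1, slot 1 empty → index 1.
Insert 363: h=12, h2=4, slot 12 occupied → index 3.
Insert 562: h=3, h2=11, slots 3,1,12 occupied → index 10.
Table: [714, 404, 837, 363, ∅, 122, 422, ∅, ∅, ∅, 562, 531, 298]

562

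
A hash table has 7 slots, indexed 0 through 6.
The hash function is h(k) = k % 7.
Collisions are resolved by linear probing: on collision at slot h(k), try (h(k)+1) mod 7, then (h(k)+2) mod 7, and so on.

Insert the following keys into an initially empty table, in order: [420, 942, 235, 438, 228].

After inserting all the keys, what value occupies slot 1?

420 hashes to 0; slot 0 is free → place at 0.
942 hashes to 4; slot 4 is free → place at 4.
235 hashes to 4; 4 taken → place at 5.
438 hashes to 4; 4,5 taken → place at 6.
228 hashes to 4; 4,5,6,0 taken → place at 1.
Table: [420, 228, -, -, 942, 235, 438]

228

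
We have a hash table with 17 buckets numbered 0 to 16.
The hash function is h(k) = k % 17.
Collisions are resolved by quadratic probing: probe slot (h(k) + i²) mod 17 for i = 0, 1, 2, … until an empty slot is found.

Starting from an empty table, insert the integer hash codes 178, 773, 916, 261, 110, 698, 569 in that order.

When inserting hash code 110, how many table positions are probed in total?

178 hashes to 8; slot 8 is free → place at 8.
773 hashes to 8; 8 taken → place at 9.
916 hashes to 15; slot 15 is free → place at 15.
261 hashes to 6; slot 6 is free → place at 6.
110 hashes to 8; 8,9 taken → place at 12.
698 hashes to 1; slot 1 is free → place at 1.
569 hashes to 8; 8,9,12 taken → place at 0.
Table: [569, 698, ∅, ∅, ∅, ∅, 261, ∅, 178, 773, ∅, ∅, 110, ∅, ∅, 916, ∅]

3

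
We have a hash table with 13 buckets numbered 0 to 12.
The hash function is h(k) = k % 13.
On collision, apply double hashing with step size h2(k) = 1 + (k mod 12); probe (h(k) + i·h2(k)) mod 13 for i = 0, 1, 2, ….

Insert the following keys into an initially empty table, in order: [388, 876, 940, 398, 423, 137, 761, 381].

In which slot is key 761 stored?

6

388 hashes to 11; slot 11 is free -> place at 11.
876 hashes to 5; slot 5 is free -> place at 5.
940 hashes to 4; slot 4 is free -> place at 4.
398 hashes to 8; slot 8 is free -> place at 8.
423 hashes to 7; slot 7 is free -> place at 7.
137 hashes to 7, h2=6; 7 taken -> place at 0.
761 hashes to 7, h2=6; 7,0 taken -> place at 6.
381 hashes to 4, h2=10; 4 taken -> place at 1.
Table: [137, 381, ., ., 940, 876, 761, 423, 398, ., ., 388, .]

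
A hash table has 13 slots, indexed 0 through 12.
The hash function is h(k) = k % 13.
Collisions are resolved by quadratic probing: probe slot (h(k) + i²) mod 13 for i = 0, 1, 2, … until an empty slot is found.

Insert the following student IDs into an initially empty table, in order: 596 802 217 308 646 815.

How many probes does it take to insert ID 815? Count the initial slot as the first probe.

596: h=11 => slot 11
802: h=9 => slot 9
217: h=9, probe 9,10 => slot 10
308: h=9, probe 9,10,0 => slot 0
646: h=9, probe 9,10,0,5 => slot 5
815: h=9, probe 9,10,0,5,12 => slot 12
Table: [308, —, —, —, —, 646, —, —, —, 802, 217, 596, 815]

5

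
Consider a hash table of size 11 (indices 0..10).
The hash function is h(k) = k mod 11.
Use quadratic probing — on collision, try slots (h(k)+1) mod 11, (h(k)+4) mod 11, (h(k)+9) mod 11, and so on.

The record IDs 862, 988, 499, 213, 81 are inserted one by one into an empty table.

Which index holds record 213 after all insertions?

8

862: h=4 → slot 4
988: h=9 → slot 9
499: h=4, probe 4,5 → slot 5
213: h=4, probe 4,5,8 → slot 8
81: h=4, probe 4,5,8,2 → slot 2
Table: [—, —, 81, —, 862, 499, —, —, 213, 988, —]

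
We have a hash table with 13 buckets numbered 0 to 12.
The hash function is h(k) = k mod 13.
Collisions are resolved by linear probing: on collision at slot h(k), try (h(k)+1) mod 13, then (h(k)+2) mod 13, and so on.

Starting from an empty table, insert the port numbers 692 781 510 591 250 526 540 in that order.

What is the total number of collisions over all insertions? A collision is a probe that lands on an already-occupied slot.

Insert 692: h=3, slot 3 empty => index 3.
Insert 781: h=1, slot 1 empty => index 1.
Insert 510: h=3, slot 3 occupied => index 4.
Insert 591: h=6, slot 6 empty => index 6.
Insert 250: h=3, slots 3,4 occupied => index 5.
Insert 526: h=6, slot 6 occupied => index 7.
Insert 540: h=7, slot 7 occupied => index 8.
Table: [_, 781, _, 692, 510, 250, 591, 526, 540, _, _, _, _]

5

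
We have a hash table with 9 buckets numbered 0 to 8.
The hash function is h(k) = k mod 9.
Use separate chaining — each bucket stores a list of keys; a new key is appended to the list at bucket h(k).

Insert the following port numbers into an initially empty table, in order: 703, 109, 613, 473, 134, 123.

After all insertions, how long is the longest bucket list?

3

703 → bucket 1
109 → bucket 1 (collision)
613 → bucket 1 (collision)
473 → bucket 5
134 → bucket 8
123 → bucket 6
Final buckets:
0: —
1: 703 -> 109 -> 613
2: —
3: —
4: —
5: 473
6: 123
7: —
8: 134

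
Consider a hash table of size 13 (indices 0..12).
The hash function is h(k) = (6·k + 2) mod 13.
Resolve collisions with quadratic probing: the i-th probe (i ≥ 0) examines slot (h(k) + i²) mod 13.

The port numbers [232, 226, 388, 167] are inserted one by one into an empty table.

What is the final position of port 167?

7

Insert 232: h=3, slot 3 empty => index 3.
Insert 226: h=6, slot 6 empty => index 6.
Insert 388: h=3, slot 3 occupied => index 4.
Insert 167: h=3, slots 3,4 occupied => index 7.
Table: [—, —, —, 232, 388, —, 226, 167, —, —, —, —, —]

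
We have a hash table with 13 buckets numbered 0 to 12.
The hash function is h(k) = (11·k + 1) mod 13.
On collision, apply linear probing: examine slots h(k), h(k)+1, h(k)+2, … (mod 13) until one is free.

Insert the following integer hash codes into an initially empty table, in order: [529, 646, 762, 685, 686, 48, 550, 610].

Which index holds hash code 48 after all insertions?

0

529: h=9 → slot 9
646: h=9, probe 9,10 → slot 10
762: h=11 → slot 11
685: h=9, probe 9,10,11,12 → slot 12
686: h=7 → slot 7
48: h=9, probe 9,10,11,12,0 → slot 0
550: h=6 → slot 6
610: h=3 → slot 3
Table: [48, -, -, 610, -, -, 550, 686, -, 529, 646, 762, 685]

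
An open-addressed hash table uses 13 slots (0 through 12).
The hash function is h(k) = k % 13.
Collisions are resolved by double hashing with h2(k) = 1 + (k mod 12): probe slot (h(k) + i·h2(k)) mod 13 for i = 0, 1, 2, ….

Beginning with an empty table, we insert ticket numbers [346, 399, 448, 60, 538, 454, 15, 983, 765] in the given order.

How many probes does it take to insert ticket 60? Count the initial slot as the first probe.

346: h=8 → slot 8
399: h=9 → slot 9
448: h=6 → slot 6
60: h=8, h2=1, probe 8,9,10 → slot 10
538: h=5 → slot 5
454: h=12 → slot 12
15: h=2 → slot 2
983: h=8, h2=12, probe 8,7 → slot 7
765: h=11 → slot 11
Table: [_, _, 15, _, _, 538, 448, 983, 346, 399, 60, 765, 454]

3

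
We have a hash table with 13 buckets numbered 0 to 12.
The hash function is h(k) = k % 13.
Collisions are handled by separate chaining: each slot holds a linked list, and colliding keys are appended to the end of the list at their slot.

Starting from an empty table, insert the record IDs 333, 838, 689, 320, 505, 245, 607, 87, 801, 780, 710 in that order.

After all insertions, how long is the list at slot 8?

Insert 333: h=8, bucket 8 empty → new chain.
Insert 838: h=6, bucket 6 empty → new chain.
Insert 689: h=0, bucket 0 empty → new chain.
Insert 320: h=8, bucket 8 nonempty → append to chain.
Insert 505: h=11, bucket 11 empty → new chain.
Insert 245: h=11, bucket 11 nonempty → append to chain.
Insert 607: h=9, bucket 9 empty → new chain.
Insert 87: h=9, bucket 9 nonempty → append to chain.
Insert 801: h=8, bucket 8 nonempty → append to chain.
Insert 780: h=0, bucket 0 nonempty → append to chain.
Insert 710: h=8, bucket 8 nonempty → append to chain.
Final buckets:
0: 689 -> 780
1: ∅
2: ∅
3: ∅
4: ∅
5: ∅
6: 838
7: ∅
8: 333 -> 320 -> 801 -> 710
9: 607 -> 87
10: ∅
11: 505 -> 245
12: ∅

4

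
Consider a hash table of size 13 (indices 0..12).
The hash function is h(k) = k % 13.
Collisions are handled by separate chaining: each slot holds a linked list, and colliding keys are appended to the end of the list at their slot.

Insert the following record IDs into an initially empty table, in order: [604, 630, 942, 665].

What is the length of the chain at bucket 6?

3

Insert 604: h=6, bucket 6 empty -> new chain.
Insert 630: h=6, bucket 6 nonempty -> append to chain.
Insert 942: h=6, bucket 6 nonempty -> append to chain.
Insert 665: h=2, bucket 2 empty -> new chain.
Final buckets:
0: -
1: -
2: 665
3: -
4: -
5: -
6: 604 -> 630 -> 942
7: -
8: -
9: -
10: -
11: -
12: -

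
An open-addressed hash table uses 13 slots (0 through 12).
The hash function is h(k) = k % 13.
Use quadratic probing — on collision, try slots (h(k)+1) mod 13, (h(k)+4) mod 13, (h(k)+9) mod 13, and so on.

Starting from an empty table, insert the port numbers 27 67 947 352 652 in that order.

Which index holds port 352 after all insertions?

5

Insert 27: h=1, slot 1 empty -> index 1.
Insert 67: h=2, slot 2 empty -> index 2.
Insert 947: h=11, slot 11 empty -> index 11.
Insert 352: h=1, slots 1,2 occupied -> index 5.
Insert 652: h=2, slot 2 occupied -> index 3.
Table: [—, 27, 67, 652, —, 352, —, —, —, —, —, 947, —]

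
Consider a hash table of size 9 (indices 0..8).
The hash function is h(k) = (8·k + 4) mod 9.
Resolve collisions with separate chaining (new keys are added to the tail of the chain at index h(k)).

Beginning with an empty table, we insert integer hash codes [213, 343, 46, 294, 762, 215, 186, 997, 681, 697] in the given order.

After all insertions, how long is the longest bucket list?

Insert 213: h=7, bucket 7 empty -> new chain.
Insert 343: h=3, bucket 3 empty -> new chain.
Insert 46: h=3, bucket 3 nonempty -> append to chain.
Insert 294: h=7, bucket 7 nonempty -> append to chain.
Insert 762: h=7, bucket 7 nonempty -> append to chain.
Insert 215: h=5, bucket 5 empty -> new chain.
Insert 186: h=7, bucket 7 nonempty -> append to chain.
Insert 997: h=6, bucket 6 empty -> new chain.
Insert 681: h=7, bucket 7 nonempty -> append to chain.
Insert 697: h=0, bucket 0 empty -> new chain.
Final buckets:
0: 697
1: _
2: _
3: 343 -> 46
4: _
5: 215
6: 997
7: 213 -> 294 -> 762 -> 186 -> 681
8: _

5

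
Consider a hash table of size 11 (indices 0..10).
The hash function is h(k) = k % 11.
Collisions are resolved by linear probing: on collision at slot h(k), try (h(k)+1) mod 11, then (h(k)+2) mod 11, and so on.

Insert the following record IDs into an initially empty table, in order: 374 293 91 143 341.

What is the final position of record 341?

374 hashes to 0; slot 0 is free -> place at 0.
293 hashes to 7; slot 7 is free -> place at 7.
91 hashes to 3; slot 3 is free -> place at 3.
143 hashes to 0; 0 taken -> place at 1.
341 hashes to 0; 0,1 taken -> place at 2.
Table: [374, 143, 341, 91, _, _, _, 293, _, _, _]

2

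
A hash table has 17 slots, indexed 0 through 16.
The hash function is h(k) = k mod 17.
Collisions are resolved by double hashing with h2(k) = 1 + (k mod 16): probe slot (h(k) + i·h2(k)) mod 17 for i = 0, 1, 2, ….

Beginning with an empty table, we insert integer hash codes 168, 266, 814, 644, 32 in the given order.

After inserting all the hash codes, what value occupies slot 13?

814

Insert 168: h=15, slot 15 empty → index 15.
Insert 266: h=11, slot 11 empty → index 11.
Insert 814: h=15, h2=15, slot 15 occupied → index 13.
Insert 644: h=15, h2=5, slot 15 occupied → index 3.
Insert 32: h=15, h2=1, slot 15 occupied → index 16.
Table: [-, -, -, 644, -, -, -, -, -, -, -, 266, -, 814, -, 168, 32]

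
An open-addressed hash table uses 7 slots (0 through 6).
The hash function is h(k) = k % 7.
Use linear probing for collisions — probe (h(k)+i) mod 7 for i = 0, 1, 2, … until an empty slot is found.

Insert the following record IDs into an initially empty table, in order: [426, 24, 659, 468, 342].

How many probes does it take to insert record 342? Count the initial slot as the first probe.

Insert 426: h=6, slot 6 empty -> index 6.
Insert 24: h=3, slot 3 empty -> index 3.
Insert 659: h=1, slot 1 empty -> index 1.
Insert 468: h=6, slot 6 occupied -> index 0.
Insert 342: h=6, slots 6,0,1 occupied -> index 2.
Table: [468, 659, 342, 24, -, -, 426]

4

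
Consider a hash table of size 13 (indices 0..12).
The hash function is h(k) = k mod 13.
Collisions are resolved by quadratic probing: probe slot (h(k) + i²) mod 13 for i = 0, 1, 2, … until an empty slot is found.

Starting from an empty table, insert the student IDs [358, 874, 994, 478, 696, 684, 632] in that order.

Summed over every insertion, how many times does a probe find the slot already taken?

358 hashes to 7; slot 7 is free → place at 7.
874 hashes to 3; slot 3 is free → place at 3.
994 hashes to 6; slot 6 is free → place at 6.
478 hashes to 10; slot 10 is free → place at 10.
696 hashes to 7; 7 taken → place at 8.
684 hashes to 8; 8 taken → place at 9.
632 hashes to 8; 8,9 taken → place at 12.
Table: [_, _, _, 874, _, _, 994, 358, 696, 684, 478, _, 632]

4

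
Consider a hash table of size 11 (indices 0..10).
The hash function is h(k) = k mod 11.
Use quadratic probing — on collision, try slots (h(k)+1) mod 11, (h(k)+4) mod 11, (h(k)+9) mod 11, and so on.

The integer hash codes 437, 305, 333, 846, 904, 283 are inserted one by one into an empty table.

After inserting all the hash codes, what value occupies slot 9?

437: h=8 -> slot 8
305: h=8, probe 8,9 -> slot 9
333: h=3 -> slot 3
846: h=10 -> slot 10
904: h=2 -> slot 2
283: h=8, probe 8,9,1 -> slot 1
Table: [∅, 283, 904, 333, ∅, ∅, ∅, ∅, 437, 305, 846]

305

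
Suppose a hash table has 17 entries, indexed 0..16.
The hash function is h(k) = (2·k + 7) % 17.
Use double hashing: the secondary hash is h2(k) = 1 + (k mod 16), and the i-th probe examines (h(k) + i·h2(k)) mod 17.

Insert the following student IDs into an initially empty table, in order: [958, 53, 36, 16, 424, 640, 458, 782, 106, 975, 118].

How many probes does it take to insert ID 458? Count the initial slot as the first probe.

3

958 hashes to 2; slot 2 is free → place at 2.
53 hashes to 11; slot 11 is free → place at 11.
36 hashes to 11, h2=5; 11 taken → place at 16.
16 hashes to 5; slot 5 is free → place at 5.
424 hashes to 5, h2=9; 5 taken → place at 14.
640 hashes to 12; slot 12 is free → place at 12.
458 hashes to 5, h2=11; 5,16 taken → place at 10.
782 hashes to 7; slot 7 is free → place at 7.
106 hashes to 15; slot 15 is free → place at 15.
975 hashes to 2, h2=16; 2 taken → place at 1.
118 hashes to 5, h2=7; 5,12,2 taken → place at 9.
Table: [-, 975, 958, -, -, 16, -, 782, -, 118, 458, 53, 640, -, 424, 106, 36]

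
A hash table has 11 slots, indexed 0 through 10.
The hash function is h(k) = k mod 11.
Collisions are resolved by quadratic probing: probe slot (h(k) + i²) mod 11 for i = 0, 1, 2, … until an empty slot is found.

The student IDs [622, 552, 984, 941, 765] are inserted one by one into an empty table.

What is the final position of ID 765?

Insert 622: h=6, slot 6 empty → index 6.
Insert 552: h=2, slot 2 empty → index 2.
Insert 984: h=5, slot 5 empty → index 5.
Insert 941: h=6, slot 6 occupied → index 7.
Insert 765: h=6, slots 6,7 occupied → index 10.
Table: [∅, ∅, 552, ∅, ∅, 984, 622, 941, ∅, ∅, 765]

10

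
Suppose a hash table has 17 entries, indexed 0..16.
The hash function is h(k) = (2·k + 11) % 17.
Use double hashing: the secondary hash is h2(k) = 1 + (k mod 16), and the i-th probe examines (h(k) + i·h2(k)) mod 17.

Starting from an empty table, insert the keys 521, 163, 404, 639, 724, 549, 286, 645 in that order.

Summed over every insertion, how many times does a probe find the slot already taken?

521: h=16 → slot 16
163: h=14 → slot 14
404: h=3 → slot 3
639: h=14, h2=16, probe 14,13 → slot 13
724: h=14, h2=5, probe 14,2 → slot 2
549: h=4 → slot 4
286: h=5 → slot 5
645: h=9 → slot 9
Table: [_, _, 724, 404, 549, 286, _, _, _, 645, _, _, _, 639, 163, _, 521]

2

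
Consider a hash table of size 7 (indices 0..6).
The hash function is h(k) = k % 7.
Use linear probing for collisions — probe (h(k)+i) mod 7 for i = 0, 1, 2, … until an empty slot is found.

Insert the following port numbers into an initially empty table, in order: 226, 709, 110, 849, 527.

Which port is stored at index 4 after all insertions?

849

226 hashes to 2; slot 2 is free → place at 2.
709 hashes to 2; 2 taken → place at 3.
110 hashes to 5; slot 5 is free → place at 5.
849 hashes to 2; 2,3 taken → place at 4.
527 hashes to 2; 2,3,4,5 taken → place at 6.
Table: [., ., 226, 709, 849, 110, 527]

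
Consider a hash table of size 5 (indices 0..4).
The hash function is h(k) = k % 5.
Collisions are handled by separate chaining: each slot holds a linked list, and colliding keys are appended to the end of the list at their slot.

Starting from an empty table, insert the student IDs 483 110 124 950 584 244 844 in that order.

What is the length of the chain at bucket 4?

Insert 483: h=3, bucket 3 empty → new chain.
Insert 110: h=0, bucket 0 empty → new chain.
Insert 124: h=4, bucket 4 empty → new chain.
Insert 950: h=0, bucket 0 nonempty → append to chain.
Insert 584: h=4, bucket 4 nonempty → append to chain.
Insert 244: h=4, bucket 4 nonempty → append to chain.
Insert 844: h=4, bucket 4 nonempty → append to chain.
Final buckets:
0: 110 -> 950
1: -
2: -
3: 483
4: 124 -> 584 -> 244 -> 844

4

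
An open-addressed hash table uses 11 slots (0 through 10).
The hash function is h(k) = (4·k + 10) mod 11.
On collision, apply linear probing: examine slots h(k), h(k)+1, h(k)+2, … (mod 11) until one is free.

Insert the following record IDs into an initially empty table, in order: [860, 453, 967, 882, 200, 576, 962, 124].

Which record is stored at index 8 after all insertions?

860 hashes to 7; slot 7 is free -> place at 7.
453 hashes to 7; 7 taken -> place at 8.
967 hashes to 6; slot 6 is free -> place at 6.
882 hashes to 7; 7,8 taken -> place at 9.
200 hashes to 7; 7,8,9 taken -> place at 10.
576 hashes to 4; slot 4 is free -> place at 4.
962 hashes to 8; 8,9,10 taken -> place at 0.
124 hashes to 0; 0 taken -> place at 1.
Table: [962, 124, _, _, 576, _, 967, 860, 453, 882, 200]

453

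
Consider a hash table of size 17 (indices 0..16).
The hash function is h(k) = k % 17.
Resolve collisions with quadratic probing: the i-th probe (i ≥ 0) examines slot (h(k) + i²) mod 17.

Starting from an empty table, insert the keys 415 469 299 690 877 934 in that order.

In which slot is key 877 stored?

415: h=7 → slot 7
469: h=10 → slot 10
299: h=10, probe 10,11 → slot 11
690: h=10, probe 10,11,14 → slot 14
877: h=10, probe 10,11,14,2 → slot 2
934: h=16 → slot 16
Table: [∅, ∅, 877, ∅, ∅, ∅, ∅, 415, ∅, ∅, 469, 299, ∅, ∅, 690, ∅, 934]

2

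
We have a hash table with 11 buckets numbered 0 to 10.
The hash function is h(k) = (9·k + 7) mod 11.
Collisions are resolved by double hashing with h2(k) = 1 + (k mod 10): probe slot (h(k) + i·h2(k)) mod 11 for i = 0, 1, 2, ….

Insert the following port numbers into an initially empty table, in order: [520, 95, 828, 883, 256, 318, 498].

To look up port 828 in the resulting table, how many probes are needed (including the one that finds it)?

2

520: h=1 => slot 1
95: h=4 => slot 4
828: h=1, h2=9, probe 1,10 => slot 10
883: h=1, h2=4, probe 1,5 => slot 5
256: h=1, h2=7, probe 1,8 => slot 8
318: h=9 => slot 9
498: h=1, h2=9, probe 1,10,8,6 => slot 6
Table: [∅, 520, ∅, ∅, 95, 883, 498, ∅, 256, 318, 828]
Lookup 828: h=1, h2=9, probe 1,10 → found at 10.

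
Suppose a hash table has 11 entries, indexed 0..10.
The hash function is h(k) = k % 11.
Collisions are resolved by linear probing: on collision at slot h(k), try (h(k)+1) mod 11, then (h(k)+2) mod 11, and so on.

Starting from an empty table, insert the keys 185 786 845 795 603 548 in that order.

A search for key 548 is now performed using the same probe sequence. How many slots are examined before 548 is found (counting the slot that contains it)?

Insert 185: h=9, slot 9 empty -> index 9.
Insert 786: h=5, slot 5 empty -> index 5.
Insert 845: h=9, slot 9 occupied -> index 10.
Insert 795: h=3, slot 3 empty -> index 3.
Insert 603: h=9, slots 9,10 occupied -> index 0.
Insert 548: h=9, slots 9,10,0 occupied -> index 1.
Table: [603, 548, ., 795, ., 786, ., ., ., 185, 845]
Lookup 548: h=9, probe 9,10,0,1 → found at 1.

4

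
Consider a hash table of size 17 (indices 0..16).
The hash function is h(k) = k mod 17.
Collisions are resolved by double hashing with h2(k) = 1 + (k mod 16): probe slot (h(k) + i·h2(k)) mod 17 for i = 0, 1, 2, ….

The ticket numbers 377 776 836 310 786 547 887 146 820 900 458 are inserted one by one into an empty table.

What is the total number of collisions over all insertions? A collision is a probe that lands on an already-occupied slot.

14

377 hashes to 3; slot 3 is free -> place at 3.
776 hashes to 11; slot 11 is free -> place at 11.
836 hashes to 3, h2=5; 3 taken -> place at 8.
310 hashes to 4; slot 4 is free -> place at 4.
786 hashes to 4, h2=3; 4 taken -> place at 7.
547 hashes to 3, h2=4; 3,7,11 taken -> place at 15.
887 hashes to 3, h2=8; 3,11 taken -> place at 2.
146 hashes to 10; slot 10 is free -> place at 10.
820 hashes to 4, h2=5; 4 taken -> place at 9.
900 hashes to 16; slot 16 is free -> place at 16.
458 hashes to 16, h2=11; 16,10,4,15,9,3 taken -> place at 14.
Table: [-, -, 887, 377, 310, -, -, 786, 836, 820, 146, 776, -, -, 458, 547, 900]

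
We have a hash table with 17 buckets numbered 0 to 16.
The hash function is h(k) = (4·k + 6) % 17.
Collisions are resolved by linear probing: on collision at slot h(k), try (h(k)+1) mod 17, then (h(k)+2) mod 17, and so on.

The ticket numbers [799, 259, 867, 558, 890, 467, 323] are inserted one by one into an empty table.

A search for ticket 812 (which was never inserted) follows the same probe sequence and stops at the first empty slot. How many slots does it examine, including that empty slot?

3

799: h=6 -> slot 6
259: h=5 -> slot 5
867: h=6, probe 6,7 -> slot 7
558: h=11 -> slot 11
890: h=13 -> slot 13
467: h=4 -> slot 4
323: h=6, probe 6,7,8 -> slot 8
Table: [_, _, _, _, 467, 259, 799, 867, 323, _, _, 558, _, 890, _, _, _]
Lookup 812: h=7, probe 7,8,9 → slot 9 empty, not found.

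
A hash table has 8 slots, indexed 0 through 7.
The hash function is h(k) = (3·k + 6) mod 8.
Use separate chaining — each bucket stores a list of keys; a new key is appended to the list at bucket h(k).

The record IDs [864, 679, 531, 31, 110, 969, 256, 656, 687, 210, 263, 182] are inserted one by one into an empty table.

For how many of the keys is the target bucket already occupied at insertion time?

6

Insert 864: h=6, bucket 6 empty -> new chain.
Insert 679: h=3, bucket 3 empty -> new chain.
Insert 531: h=7, bucket 7 empty -> new chain.
Insert 31: h=3, bucket 3 nonempty -> append to chain.
Insert 110: h=0, bucket 0 empty -> new chain.
Insert 969: h=1, bucket 1 empty -> new chain.
Insert 256: h=6, bucket 6 nonempty -> append to chain.
Insert 656: h=6, bucket 6 nonempty -> append to chain.
Insert 687: h=3, bucket 3 nonempty -> append to chain.
Insert 210: h=4, bucket 4 empty -> new chain.
Insert 263: h=3, bucket 3 nonempty -> append to chain.
Insert 182: h=0, bucket 0 nonempty -> append to chain.
Final buckets:
0: 110 -> 182
1: 969
2: -
3: 679 -> 31 -> 687 -> 263
4: 210
5: -
6: 864 -> 256 -> 656
7: 531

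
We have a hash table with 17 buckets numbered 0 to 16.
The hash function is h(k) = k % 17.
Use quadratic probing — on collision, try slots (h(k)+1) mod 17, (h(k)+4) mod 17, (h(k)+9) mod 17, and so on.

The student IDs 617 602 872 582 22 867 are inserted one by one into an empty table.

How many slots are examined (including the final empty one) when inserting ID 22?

3

Insert 617: h=5, slot 5 empty → index 5.
Insert 602: h=7, slot 7 empty → index 7.
Insert 872: h=5, slot 5 occupied → index 6.
Insert 582: h=4, slot 4 empty → index 4.
Insert 22: h=5, slots 5,6 occupied → index 9.
Insert 867: h=0, slot 0 empty → index 0.
Table: [867, ∅, ∅, ∅, 582, 617, 872, 602, ∅, 22, ∅, ∅, ∅, ∅, ∅, ∅, ∅]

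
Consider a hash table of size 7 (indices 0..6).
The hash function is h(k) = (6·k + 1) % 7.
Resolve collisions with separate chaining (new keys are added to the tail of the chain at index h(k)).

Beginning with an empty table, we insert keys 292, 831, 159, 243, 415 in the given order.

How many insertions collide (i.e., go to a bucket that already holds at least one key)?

3

Insert 292: h=3, bucket 3 empty → new chain.
Insert 831: h=3, bucket 3 nonempty → append to chain.
Insert 159: h=3, bucket 3 nonempty → append to chain.
Insert 243: h=3, bucket 3 nonempty → append to chain.
Insert 415: h=6, bucket 6 empty → new chain.
Final buckets:
0: -
1: -
2: -
3: 292 -> 831 -> 159 -> 243
4: -
5: -
6: 415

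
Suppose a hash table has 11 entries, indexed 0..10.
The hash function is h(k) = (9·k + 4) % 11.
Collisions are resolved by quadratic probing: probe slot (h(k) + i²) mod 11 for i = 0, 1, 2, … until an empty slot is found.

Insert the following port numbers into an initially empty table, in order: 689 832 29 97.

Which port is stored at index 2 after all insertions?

832

689 hashes to 1; slot 1 is free => place at 1.
832 hashes to 1; 1 taken => place at 2.
29 hashes to 1; 1,2 taken => place at 5.
97 hashes to 8; slot 8 is free => place at 8.
Table: [∅, 689, 832, ∅, ∅, 29, ∅, ∅, 97, ∅, ∅]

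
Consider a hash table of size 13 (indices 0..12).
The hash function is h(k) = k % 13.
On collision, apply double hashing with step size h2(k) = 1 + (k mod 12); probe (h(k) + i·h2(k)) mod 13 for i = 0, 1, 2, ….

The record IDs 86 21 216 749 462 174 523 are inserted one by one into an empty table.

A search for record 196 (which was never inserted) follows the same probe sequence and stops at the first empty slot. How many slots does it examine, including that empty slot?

86 hashes to 8; slot 8 is free => place at 8.
21 hashes to 8, h2=10; 8 taken => place at 5.
216 hashes to 8, h2=1; 8 taken => place at 9.
749 hashes to 8, h2=6; 8 taken => place at 1.
462 hashes to 7; slot 7 is free => place at 7.
174 hashes to 5, h2=7; 5 taken => place at 12.
523 hashes to 3; slot 3 is free => place at 3.
Table: [—, 749, —, 523, —, 21, —, 462, 86, 216, —, —, 174]
Lookup 196: h=1, h2=5, probe 1,6 → slot 6 empty, not found.

2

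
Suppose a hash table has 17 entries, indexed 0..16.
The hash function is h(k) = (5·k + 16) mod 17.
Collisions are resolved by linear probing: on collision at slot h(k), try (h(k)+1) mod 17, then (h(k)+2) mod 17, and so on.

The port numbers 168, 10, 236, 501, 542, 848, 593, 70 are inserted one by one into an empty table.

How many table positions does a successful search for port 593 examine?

5

168: h=6 -> slot 6
10: h=15 -> slot 15
236: h=6, probe 6,7 -> slot 7
501: h=5 -> slot 5
542: h=6, probe 6,7,8 -> slot 8
848: h=6, probe 6,7,8,9 -> slot 9
593: h=6, probe 6,7,8,9,10 -> slot 10
70: h=9, probe 9,10,11 -> slot 11
Table: [—, —, —, —, —, 501, 168, 236, 542, 848, 593, 70, —, —, —, 10, —]
Lookup 593: h=6, probe 6,7,8,9,10 → found at 10.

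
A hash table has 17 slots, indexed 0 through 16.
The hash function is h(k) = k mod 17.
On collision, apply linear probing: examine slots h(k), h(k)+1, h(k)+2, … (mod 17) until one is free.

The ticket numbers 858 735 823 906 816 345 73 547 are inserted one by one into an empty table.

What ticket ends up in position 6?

345

Insert 858: h=8, slot 8 empty → index 8.
Insert 735: h=4, slot 4 empty → index 4.
Insert 823: h=7, slot 7 empty → index 7.
Insert 906: h=5, slot 5 empty → index 5.
Insert 816: h=0, slot 0 empty → index 0.
Insert 345: h=5, slot 5 occupied → index 6.
Insert 73: h=5, slots 5,6,7,8 occupied → index 9.
Insert 547: h=3, slot 3 empty → index 3.
Table: [816, ., ., 547, 735, 906, 345, 823, 858, 73, ., ., ., ., ., ., .]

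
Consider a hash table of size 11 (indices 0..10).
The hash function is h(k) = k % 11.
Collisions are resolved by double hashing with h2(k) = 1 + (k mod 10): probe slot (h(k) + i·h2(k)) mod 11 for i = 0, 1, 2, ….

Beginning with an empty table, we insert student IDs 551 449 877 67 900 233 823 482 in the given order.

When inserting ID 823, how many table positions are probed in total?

5

551 hashes to 1; slot 1 is free → place at 1.
449 hashes to 9; slot 9 is free → place at 9.
877 hashes to 8; slot 8 is free → place at 8.
67 hashes to 1, h2=8; 1,9 taken → place at 6.
900 hashes to 9, h2=1; 9 taken → place at 10.
233 hashes to 2; slot 2 is free → place at 2.
823 hashes to 9, h2=4; 9,2,6,10 taken → place at 3.
482 hashes to 9, h2=3; 9,1 taken → place at 4.
Table: [—, 551, 233, 823, 482, —, 67, —, 877, 449, 900]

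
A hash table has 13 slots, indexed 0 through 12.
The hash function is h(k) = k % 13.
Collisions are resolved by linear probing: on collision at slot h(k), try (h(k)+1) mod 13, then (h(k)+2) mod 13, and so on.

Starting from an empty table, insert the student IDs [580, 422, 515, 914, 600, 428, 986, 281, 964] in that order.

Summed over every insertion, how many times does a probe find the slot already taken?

Insert 580: h=8, slot 8 empty → index 8.
Insert 422: h=6, slot 6 empty → index 6.
Insert 515: h=8, slot 8 occupied → index 9.
Insert 914: h=4, slot 4 empty → index 4.
Insert 600: h=2, slot 2 empty → index 2.
Insert 428: h=12, slot 12 empty → index 12.
Insert 986: h=11, slot 11 empty → index 11.
Insert 281: h=8, slots 8,9 occupied → index 10.
Insert 964: h=2, slot 2 occupied → index 3.
Table: [—, —, 600, 964, 914, —, 422, —, 580, 515, 281, 986, 428]

4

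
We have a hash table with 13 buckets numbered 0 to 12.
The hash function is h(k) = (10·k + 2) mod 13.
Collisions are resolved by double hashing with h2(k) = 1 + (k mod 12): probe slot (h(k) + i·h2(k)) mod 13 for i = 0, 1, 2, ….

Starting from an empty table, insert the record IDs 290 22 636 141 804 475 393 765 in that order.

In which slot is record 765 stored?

Insert 290: h=3, slot 3 empty → index 3.
Insert 22: h=1, slot 1 empty → index 1.
Insert 636: h=5, slot 5 empty → index 5.
Insert 141: h=8, slot 8 empty → index 8.
Insert 804: h=8, h2=1, slot 8 occupied → index 9.
Insert 475: h=7, slot 7 empty → index 7.
Insert 393: h=6, slot 6 empty → index 6.
Insert 765: h=8, h2=10, slots 8,5 occupied → index 2.
Table: [∅, 22, 765, 290, ∅, 636, 393, 475, 141, 804, ∅, ∅, ∅]

2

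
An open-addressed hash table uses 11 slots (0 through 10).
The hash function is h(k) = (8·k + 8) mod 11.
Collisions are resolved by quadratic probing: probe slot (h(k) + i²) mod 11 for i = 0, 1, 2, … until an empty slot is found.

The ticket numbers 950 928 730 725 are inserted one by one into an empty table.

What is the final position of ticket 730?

Insert 950: h=7, slot 7 empty → index 7.
Insert 928: h=7, slot 7 occupied → index 8.
Insert 730: h=7, slots 7,8 occupied → index 0.
Insert 725: h=0, slot 0 occupied → index 1.
Table: [730, 725, —, —, —, —, —, 950, 928, —, —]

0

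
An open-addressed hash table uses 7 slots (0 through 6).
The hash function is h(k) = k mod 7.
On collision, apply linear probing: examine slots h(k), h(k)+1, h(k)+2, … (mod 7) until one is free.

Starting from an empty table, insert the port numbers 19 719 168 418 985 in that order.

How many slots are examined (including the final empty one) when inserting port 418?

19: h=5 => slot 5
719: h=5, probe 5,6 => slot 6
168: h=0 => slot 0
418: h=5, probe 5,6,0,1 => slot 1
985: h=5, probe 5,6,0,1,2 => slot 2
Table: [168, 418, 985, _, _, 19, 719]

4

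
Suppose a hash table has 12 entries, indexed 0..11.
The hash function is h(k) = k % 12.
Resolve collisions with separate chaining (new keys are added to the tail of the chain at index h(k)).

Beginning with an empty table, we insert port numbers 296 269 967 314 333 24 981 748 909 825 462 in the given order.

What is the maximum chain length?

Insert 296: h=8, bucket 8 empty → new chain.
Insert 269: h=5, bucket 5 empty → new chain.
Insert 967: h=7, bucket 7 empty → new chain.
Insert 314: h=2, bucket 2 empty → new chain.
Insert 333: h=9, bucket 9 empty → new chain.
Insert 24: h=0, bucket 0 empty → new chain.
Insert 981: h=9, bucket 9 nonempty → append to chain.
Insert 748: h=4, bucket 4 empty → new chain.
Insert 909: h=9, bucket 9 nonempty → append to chain.
Insert 825: h=9, bucket 9 nonempty → append to chain.
Insert 462: h=6, bucket 6 empty → new chain.
Final buckets:
0: 24
1: _
2: 314
3: _
4: 748
5: 269
6: 462
7: 967
8: 296
9: 333 -> 981 -> 909 -> 825
10: _
11: _

4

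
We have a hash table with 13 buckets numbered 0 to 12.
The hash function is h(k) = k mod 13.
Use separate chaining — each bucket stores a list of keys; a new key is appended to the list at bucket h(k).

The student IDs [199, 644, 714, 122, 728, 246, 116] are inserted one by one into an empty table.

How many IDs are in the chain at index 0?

199 → bucket 4
644 → bucket 7
714 → bucket 12
122 → bucket 5
728 → bucket 0
246 → bucket 12 (collision)
116 → bucket 12 (collision)
Final buckets:
0: 728
1: .
2: .
3: .
4: 199
5: 122
6: .
7: 644
8: .
9: .
10: .
11: .
12: 714 -> 246 -> 116

1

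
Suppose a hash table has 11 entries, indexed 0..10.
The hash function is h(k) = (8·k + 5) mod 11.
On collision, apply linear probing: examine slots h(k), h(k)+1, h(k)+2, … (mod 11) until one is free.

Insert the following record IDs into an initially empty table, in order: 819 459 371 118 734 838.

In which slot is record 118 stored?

5

819 hashes to 1; slot 1 is free -> place at 1.
459 hashes to 3; slot 3 is free -> place at 3.
371 hashes to 3; 3 taken -> place at 4.
118 hashes to 3; 3,4 taken -> place at 5.
734 hashes to 3; 3,4,5 taken -> place at 6.
838 hashes to 10; slot 10 is free -> place at 10.
Table: [∅, 819, ∅, 459, 371, 118, 734, ∅, ∅, ∅, 838]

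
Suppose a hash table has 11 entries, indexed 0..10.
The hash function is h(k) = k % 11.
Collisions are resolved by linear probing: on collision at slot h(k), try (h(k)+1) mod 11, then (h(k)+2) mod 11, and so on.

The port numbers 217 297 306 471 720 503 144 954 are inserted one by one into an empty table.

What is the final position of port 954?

3

Insert 217: h=8, slot 8 empty → index 8.
Insert 297: h=0, slot 0 empty → index 0.
Insert 306: h=9, slot 9 empty → index 9.
Insert 471: h=9, slot 9 occupied → index 10.
Insert 720: h=5, slot 5 empty → index 5.
Insert 503: h=8, slots 8,9,10,0 occupied → index 1.
Insert 144: h=1, slot 1 occupied → index 2.
Insert 954: h=8, slots 8,9,10,0,1,2 occupied → index 3.
Table: [297, 503, 144, 954, ∅, 720, ∅, ∅, 217, 306, 471]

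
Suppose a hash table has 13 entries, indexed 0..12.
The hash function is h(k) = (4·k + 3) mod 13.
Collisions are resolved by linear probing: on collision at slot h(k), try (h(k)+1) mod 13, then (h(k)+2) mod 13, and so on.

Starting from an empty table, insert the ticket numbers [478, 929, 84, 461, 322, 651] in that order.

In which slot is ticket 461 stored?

Insert 478: h=4, slot 4 empty → index 4.
Insert 929: h=1, slot 1 empty → index 1.
Insert 84: h=1, slot 1 occupied → index 2.
Insert 461: h=1, slots 1,2 occupied → index 3.
Insert 322: h=4, slot 4 occupied → index 5.
Insert 651: h=7, slot 7 empty → index 7.
Table: [—, 929, 84, 461, 478, 322, —, 651, —, —, —, —, —]

3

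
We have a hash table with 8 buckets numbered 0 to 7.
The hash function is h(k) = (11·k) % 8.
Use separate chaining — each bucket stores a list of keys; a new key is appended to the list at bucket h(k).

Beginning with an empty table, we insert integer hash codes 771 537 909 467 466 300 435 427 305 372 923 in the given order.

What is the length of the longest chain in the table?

Insert 771: h=1, bucket 1 empty → new chain.
Insert 537: h=3, bucket 3 empty → new chain.
Insert 909: h=7, bucket 7 empty → new chain.
Insert 467: h=1, bucket 1 nonempty → append to chain.
Insert 466: h=6, bucket 6 empty → new chain.
Insert 300: h=4, bucket 4 empty → new chain.
Insert 435: h=1, bucket 1 nonempty → append to chain.
Insert 427: h=1, bucket 1 nonempty → append to chain.
Insert 305: h=3, bucket 3 nonempty → append to chain.
Insert 372: h=4, bucket 4 nonempty → append to chain.
Insert 923: h=1, bucket 1 nonempty → append to chain.
Final buckets:
0: -
1: 771 -> 467 -> 435 -> 427 -> 923
2: -
3: 537 -> 305
4: 300 -> 372
5: -
6: 466
7: 909

5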